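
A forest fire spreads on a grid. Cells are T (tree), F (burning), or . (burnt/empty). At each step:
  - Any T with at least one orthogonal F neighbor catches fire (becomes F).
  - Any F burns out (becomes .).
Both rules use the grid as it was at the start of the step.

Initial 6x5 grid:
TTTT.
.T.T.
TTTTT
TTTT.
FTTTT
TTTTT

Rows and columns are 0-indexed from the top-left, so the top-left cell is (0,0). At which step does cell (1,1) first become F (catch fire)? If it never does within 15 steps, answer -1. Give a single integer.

Step 1: cell (1,1)='T' (+3 fires, +1 burnt)
Step 2: cell (1,1)='T' (+4 fires, +3 burnt)
Step 3: cell (1,1)='T' (+4 fires, +4 burnt)
Step 4: cell (1,1)='F' (+5 fires, +4 burnt)
  -> target ignites at step 4
Step 5: cell (1,1)='.' (+3 fires, +5 burnt)
Step 6: cell (1,1)='.' (+4 fires, +3 burnt)
Step 7: cell (1,1)='.' (+1 fires, +4 burnt)
Step 8: cell (1,1)='.' (+0 fires, +1 burnt)
  fire out at step 8

4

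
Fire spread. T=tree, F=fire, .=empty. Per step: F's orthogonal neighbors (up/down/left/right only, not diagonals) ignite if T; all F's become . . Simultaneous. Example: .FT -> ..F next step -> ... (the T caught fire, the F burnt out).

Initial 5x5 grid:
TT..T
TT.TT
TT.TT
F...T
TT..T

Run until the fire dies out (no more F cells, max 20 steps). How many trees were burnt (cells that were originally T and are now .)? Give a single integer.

Step 1: +2 fires, +1 burnt (F count now 2)
Step 2: +3 fires, +2 burnt (F count now 3)
Step 3: +2 fires, +3 burnt (F count now 2)
Step 4: +1 fires, +2 burnt (F count now 1)
Step 5: +0 fires, +1 burnt (F count now 0)
Fire out after step 5
Initially T: 15, now '.': 18
Total burnt (originally-T cells now '.'): 8

Answer: 8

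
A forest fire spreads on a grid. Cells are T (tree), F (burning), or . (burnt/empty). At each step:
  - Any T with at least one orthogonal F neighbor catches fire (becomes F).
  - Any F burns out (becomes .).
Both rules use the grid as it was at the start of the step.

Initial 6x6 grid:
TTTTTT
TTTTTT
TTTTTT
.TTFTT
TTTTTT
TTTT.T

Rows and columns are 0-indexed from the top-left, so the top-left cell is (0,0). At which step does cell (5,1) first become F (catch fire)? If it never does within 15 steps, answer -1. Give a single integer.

Step 1: cell (5,1)='T' (+4 fires, +1 burnt)
Step 2: cell (5,1)='T' (+8 fires, +4 burnt)
Step 3: cell (5,1)='T' (+8 fires, +8 burnt)
Step 4: cell (5,1)='F' (+8 fires, +8 burnt)
  -> target ignites at step 4
Step 5: cell (5,1)='.' (+4 fires, +8 burnt)
Step 6: cell (5,1)='.' (+1 fires, +4 burnt)
Step 7: cell (5,1)='.' (+0 fires, +1 burnt)
  fire out at step 7

4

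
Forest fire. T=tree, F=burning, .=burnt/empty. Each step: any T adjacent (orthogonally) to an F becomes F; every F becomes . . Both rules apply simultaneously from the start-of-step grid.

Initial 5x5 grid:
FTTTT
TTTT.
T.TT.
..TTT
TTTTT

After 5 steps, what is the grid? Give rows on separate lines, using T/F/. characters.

Step 1: 2 trees catch fire, 1 burn out
  .FTTT
  FTTT.
  T.TT.
  ..TTT
  TTTTT
Step 2: 3 trees catch fire, 2 burn out
  ..FTT
  .FTT.
  F.TT.
  ..TTT
  TTTTT
Step 3: 2 trees catch fire, 3 burn out
  ...FT
  ..FT.
  ..TT.
  ..TTT
  TTTTT
Step 4: 3 trees catch fire, 2 burn out
  ....F
  ...F.
  ..FT.
  ..TTT
  TTTTT
Step 5: 2 trees catch fire, 3 burn out
  .....
  .....
  ...F.
  ..FTT
  TTTTT

.....
.....
...F.
..FTT
TTTTT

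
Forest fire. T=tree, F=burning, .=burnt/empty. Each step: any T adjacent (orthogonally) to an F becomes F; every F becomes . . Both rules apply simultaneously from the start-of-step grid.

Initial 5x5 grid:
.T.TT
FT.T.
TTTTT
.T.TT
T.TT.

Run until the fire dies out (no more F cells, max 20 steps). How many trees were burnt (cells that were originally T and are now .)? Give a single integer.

Answer: 15

Derivation:
Step 1: +2 fires, +1 burnt (F count now 2)
Step 2: +2 fires, +2 burnt (F count now 2)
Step 3: +2 fires, +2 burnt (F count now 2)
Step 4: +1 fires, +2 burnt (F count now 1)
Step 5: +3 fires, +1 burnt (F count now 3)
Step 6: +3 fires, +3 burnt (F count now 3)
Step 7: +2 fires, +3 burnt (F count now 2)
Step 8: +0 fires, +2 burnt (F count now 0)
Fire out after step 8
Initially T: 16, now '.': 24
Total burnt (originally-T cells now '.'): 15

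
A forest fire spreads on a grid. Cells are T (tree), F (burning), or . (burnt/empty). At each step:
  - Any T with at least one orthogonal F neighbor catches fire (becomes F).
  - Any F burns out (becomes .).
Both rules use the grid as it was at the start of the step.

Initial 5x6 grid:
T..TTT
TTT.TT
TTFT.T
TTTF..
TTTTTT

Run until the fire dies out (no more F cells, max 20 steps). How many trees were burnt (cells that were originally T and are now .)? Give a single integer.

Answer: 16

Derivation:
Step 1: +5 fires, +2 burnt (F count now 5)
Step 2: +5 fires, +5 burnt (F count now 5)
Step 3: +4 fires, +5 burnt (F count now 4)
Step 4: +2 fires, +4 burnt (F count now 2)
Step 5: +0 fires, +2 burnt (F count now 0)
Fire out after step 5
Initially T: 22, now '.': 24
Total burnt (originally-T cells now '.'): 16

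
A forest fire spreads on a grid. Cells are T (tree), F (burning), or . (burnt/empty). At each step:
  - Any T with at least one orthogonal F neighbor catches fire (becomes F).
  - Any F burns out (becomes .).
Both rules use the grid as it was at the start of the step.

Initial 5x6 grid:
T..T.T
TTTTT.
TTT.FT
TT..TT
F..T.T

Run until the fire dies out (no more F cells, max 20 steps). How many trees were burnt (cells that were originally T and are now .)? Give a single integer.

Answer: 16

Derivation:
Step 1: +4 fires, +2 burnt (F count now 4)
Step 2: +4 fires, +4 burnt (F count now 4)
Step 3: +5 fires, +4 burnt (F count now 5)
Step 4: +3 fires, +5 burnt (F count now 3)
Step 5: +0 fires, +3 burnt (F count now 0)
Fire out after step 5
Initially T: 18, now '.': 28
Total burnt (originally-T cells now '.'): 16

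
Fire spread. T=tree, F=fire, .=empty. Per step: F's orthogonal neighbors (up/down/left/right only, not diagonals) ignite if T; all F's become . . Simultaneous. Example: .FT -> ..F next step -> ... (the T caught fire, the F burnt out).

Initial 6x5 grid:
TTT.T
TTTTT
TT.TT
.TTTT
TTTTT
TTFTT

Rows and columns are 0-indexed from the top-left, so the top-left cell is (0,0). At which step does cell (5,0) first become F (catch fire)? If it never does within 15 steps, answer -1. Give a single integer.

Step 1: cell (5,0)='T' (+3 fires, +1 burnt)
Step 2: cell (5,0)='F' (+5 fires, +3 burnt)
  -> target ignites at step 2
Step 3: cell (5,0)='.' (+4 fires, +5 burnt)
Step 4: cell (5,0)='.' (+3 fires, +4 burnt)
Step 5: cell (5,0)='.' (+4 fires, +3 burnt)
Step 6: cell (5,0)='.' (+4 fires, +4 burnt)
Step 7: cell (5,0)='.' (+3 fires, +4 burnt)
Step 8: cell (5,0)='.' (+0 fires, +3 burnt)
  fire out at step 8

2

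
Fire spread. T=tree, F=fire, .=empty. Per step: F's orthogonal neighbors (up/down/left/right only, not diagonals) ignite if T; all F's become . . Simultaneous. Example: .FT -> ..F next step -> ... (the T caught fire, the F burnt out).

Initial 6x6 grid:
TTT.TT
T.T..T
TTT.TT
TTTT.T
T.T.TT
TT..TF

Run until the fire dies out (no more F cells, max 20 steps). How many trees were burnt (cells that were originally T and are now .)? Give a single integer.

Step 1: +2 fires, +1 burnt (F count now 2)
Step 2: +2 fires, +2 burnt (F count now 2)
Step 3: +1 fires, +2 burnt (F count now 1)
Step 4: +2 fires, +1 burnt (F count now 2)
Step 5: +1 fires, +2 burnt (F count now 1)
Step 6: +1 fires, +1 burnt (F count now 1)
Step 7: +0 fires, +1 burnt (F count now 0)
Fire out after step 7
Initially T: 25, now '.': 20
Total burnt (originally-T cells now '.'): 9

Answer: 9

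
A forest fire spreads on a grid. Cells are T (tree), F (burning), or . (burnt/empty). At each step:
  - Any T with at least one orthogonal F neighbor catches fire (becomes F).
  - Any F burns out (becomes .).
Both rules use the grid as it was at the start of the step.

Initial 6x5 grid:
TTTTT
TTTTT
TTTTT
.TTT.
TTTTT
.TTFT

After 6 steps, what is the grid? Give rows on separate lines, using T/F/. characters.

Step 1: 3 trees catch fire, 1 burn out
  TTTTT
  TTTTT
  TTTTT
  .TTT.
  TTTFT
  .TF.F
Step 2: 4 trees catch fire, 3 burn out
  TTTTT
  TTTTT
  TTTTT
  .TTF.
  TTF.F
  .F...
Step 3: 3 trees catch fire, 4 burn out
  TTTTT
  TTTTT
  TTTFT
  .TF..
  TF...
  .....
Step 4: 5 trees catch fire, 3 burn out
  TTTTT
  TTTFT
  TTF.F
  .F...
  F....
  .....
Step 5: 4 trees catch fire, 5 burn out
  TTTFT
  TTF.F
  TF...
  .....
  .....
  .....
Step 6: 4 trees catch fire, 4 burn out
  TTF.F
  TF...
  F....
  .....
  .....
  .....

TTF.F
TF...
F....
.....
.....
.....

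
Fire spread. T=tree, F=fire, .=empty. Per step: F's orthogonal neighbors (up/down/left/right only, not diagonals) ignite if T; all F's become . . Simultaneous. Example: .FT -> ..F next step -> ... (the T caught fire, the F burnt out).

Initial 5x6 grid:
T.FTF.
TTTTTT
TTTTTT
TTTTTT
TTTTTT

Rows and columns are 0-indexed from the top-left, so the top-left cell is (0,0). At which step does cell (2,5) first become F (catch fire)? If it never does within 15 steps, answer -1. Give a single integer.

Step 1: cell (2,5)='T' (+3 fires, +2 burnt)
Step 2: cell (2,5)='T' (+5 fires, +3 burnt)
Step 3: cell (2,5)='F' (+6 fires, +5 burnt)
  -> target ignites at step 3
Step 4: cell (2,5)='.' (+7 fires, +6 burnt)
Step 5: cell (2,5)='.' (+4 fires, +7 burnt)
Step 6: cell (2,5)='.' (+1 fires, +4 burnt)
Step 7: cell (2,5)='.' (+0 fires, +1 burnt)
  fire out at step 7

3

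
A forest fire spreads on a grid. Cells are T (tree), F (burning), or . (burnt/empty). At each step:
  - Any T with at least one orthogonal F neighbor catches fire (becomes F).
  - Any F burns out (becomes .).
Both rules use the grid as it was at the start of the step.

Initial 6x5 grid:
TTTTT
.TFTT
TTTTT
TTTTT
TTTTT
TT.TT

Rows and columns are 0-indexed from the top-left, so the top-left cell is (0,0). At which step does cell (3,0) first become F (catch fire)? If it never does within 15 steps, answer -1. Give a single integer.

Step 1: cell (3,0)='T' (+4 fires, +1 burnt)
Step 2: cell (3,0)='T' (+6 fires, +4 burnt)
Step 3: cell (3,0)='T' (+7 fires, +6 burnt)
Step 4: cell (3,0)='F' (+4 fires, +7 burnt)
  -> target ignites at step 4
Step 5: cell (3,0)='.' (+4 fires, +4 burnt)
Step 6: cell (3,0)='.' (+2 fires, +4 burnt)
Step 7: cell (3,0)='.' (+0 fires, +2 burnt)
  fire out at step 7

4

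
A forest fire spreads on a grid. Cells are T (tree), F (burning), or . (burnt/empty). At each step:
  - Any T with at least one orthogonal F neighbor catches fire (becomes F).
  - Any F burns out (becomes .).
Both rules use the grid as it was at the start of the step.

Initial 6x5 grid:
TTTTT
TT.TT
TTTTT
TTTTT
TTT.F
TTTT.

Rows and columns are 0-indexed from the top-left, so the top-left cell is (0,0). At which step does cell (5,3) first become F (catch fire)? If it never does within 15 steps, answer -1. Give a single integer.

Step 1: cell (5,3)='T' (+1 fires, +1 burnt)
Step 2: cell (5,3)='T' (+2 fires, +1 burnt)
Step 3: cell (5,3)='T' (+3 fires, +2 burnt)
Step 4: cell (5,3)='T' (+5 fires, +3 burnt)
Step 5: cell (5,3)='T' (+5 fires, +5 burnt)
Step 6: cell (5,3)='F' (+6 fires, +5 burnt)
  -> target ignites at step 6
Step 7: cell (5,3)='.' (+3 fires, +6 burnt)
Step 8: cell (5,3)='.' (+1 fires, +3 burnt)
Step 9: cell (5,3)='.' (+0 fires, +1 burnt)
  fire out at step 9

6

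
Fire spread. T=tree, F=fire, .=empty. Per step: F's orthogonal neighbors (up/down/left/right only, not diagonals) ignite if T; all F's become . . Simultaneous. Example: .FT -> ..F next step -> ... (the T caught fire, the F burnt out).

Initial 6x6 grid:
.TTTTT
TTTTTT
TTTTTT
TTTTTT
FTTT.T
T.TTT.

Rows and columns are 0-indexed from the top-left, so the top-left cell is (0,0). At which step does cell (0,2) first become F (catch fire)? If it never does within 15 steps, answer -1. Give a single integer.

Step 1: cell (0,2)='T' (+3 fires, +1 burnt)
Step 2: cell (0,2)='T' (+3 fires, +3 burnt)
Step 3: cell (0,2)='T' (+5 fires, +3 burnt)
Step 4: cell (0,2)='T' (+4 fires, +5 burnt)
Step 5: cell (0,2)='T' (+5 fires, +4 burnt)
Step 6: cell (0,2)='F' (+4 fires, +5 burnt)
  -> target ignites at step 6
Step 7: cell (0,2)='.' (+4 fires, +4 burnt)
Step 8: cell (0,2)='.' (+2 fires, +4 burnt)
Step 9: cell (0,2)='.' (+1 fires, +2 burnt)
Step 10: cell (0,2)='.' (+0 fires, +1 burnt)
  fire out at step 10

6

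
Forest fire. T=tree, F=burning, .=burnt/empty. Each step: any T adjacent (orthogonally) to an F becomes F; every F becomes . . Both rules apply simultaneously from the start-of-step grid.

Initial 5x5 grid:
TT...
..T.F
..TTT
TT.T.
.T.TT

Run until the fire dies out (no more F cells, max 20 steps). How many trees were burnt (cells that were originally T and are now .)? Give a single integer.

Step 1: +1 fires, +1 burnt (F count now 1)
Step 2: +1 fires, +1 burnt (F count now 1)
Step 3: +2 fires, +1 burnt (F count now 2)
Step 4: +2 fires, +2 burnt (F count now 2)
Step 5: +1 fires, +2 burnt (F count now 1)
Step 6: +0 fires, +1 burnt (F count now 0)
Fire out after step 6
Initially T: 12, now '.': 20
Total burnt (originally-T cells now '.'): 7

Answer: 7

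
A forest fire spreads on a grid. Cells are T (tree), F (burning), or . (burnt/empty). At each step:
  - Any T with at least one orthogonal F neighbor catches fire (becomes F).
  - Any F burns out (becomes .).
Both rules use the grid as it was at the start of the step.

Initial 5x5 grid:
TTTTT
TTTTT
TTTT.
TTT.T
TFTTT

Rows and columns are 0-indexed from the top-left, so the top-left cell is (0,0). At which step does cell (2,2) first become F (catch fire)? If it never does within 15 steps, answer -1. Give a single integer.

Step 1: cell (2,2)='T' (+3 fires, +1 burnt)
Step 2: cell (2,2)='T' (+4 fires, +3 burnt)
Step 3: cell (2,2)='F' (+4 fires, +4 burnt)
  -> target ignites at step 3
Step 4: cell (2,2)='.' (+5 fires, +4 burnt)
Step 5: cell (2,2)='.' (+3 fires, +5 burnt)
Step 6: cell (2,2)='.' (+2 fires, +3 burnt)
Step 7: cell (2,2)='.' (+1 fires, +2 burnt)
Step 8: cell (2,2)='.' (+0 fires, +1 burnt)
  fire out at step 8

3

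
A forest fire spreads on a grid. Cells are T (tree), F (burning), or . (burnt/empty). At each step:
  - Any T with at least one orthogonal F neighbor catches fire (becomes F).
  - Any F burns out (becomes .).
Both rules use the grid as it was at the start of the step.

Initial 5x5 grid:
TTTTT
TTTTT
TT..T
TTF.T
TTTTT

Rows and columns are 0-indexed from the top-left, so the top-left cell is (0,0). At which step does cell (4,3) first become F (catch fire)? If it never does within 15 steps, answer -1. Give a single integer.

Step 1: cell (4,3)='T' (+2 fires, +1 burnt)
Step 2: cell (4,3)='F' (+4 fires, +2 burnt)
  -> target ignites at step 2
Step 3: cell (4,3)='.' (+4 fires, +4 burnt)
Step 4: cell (4,3)='.' (+4 fires, +4 burnt)
Step 5: cell (4,3)='.' (+4 fires, +4 burnt)
Step 6: cell (4,3)='.' (+2 fires, +4 burnt)
Step 7: cell (4,3)='.' (+1 fires, +2 burnt)
Step 8: cell (4,3)='.' (+0 fires, +1 burnt)
  fire out at step 8

2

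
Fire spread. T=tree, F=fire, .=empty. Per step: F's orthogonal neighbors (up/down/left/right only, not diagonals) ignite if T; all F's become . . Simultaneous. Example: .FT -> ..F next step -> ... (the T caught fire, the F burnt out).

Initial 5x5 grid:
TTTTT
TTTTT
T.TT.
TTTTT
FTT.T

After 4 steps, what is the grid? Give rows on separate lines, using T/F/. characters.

Step 1: 2 trees catch fire, 1 burn out
  TTTTT
  TTTTT
  T.TT.
  FTTTT
  .FT.T
Step 2: 3 trees catch fire, 2 burn out
  TTTTT
  TTTTT
  F.TT.
  .FTTT
  ..F.T
Step 3: 2 trees catch fire, 3 burn out
  TTTTT
  FTTTT
  ..TT.
  ..FTT
  ....T
Step 4: 4 trees catch fire, 2 burn out
  FTTTT
  .FTTT
  ..FT.
  ...FT
  ....T

FTTTT
.FTTT
..FT.
...FT
....T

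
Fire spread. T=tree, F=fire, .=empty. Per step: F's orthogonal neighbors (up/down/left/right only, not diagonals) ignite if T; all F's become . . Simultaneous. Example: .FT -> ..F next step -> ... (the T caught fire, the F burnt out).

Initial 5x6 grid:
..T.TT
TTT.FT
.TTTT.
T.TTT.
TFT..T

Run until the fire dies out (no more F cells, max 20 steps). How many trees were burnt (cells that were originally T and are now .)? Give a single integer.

Answer: 17

Derivation:
Step 1: +5 fires, +2 burnt (F count now 5)
Step 2: +5 fires, +5 burnt (F count now 5)
Step 3: +2 fires, +5 burnt (F count now 2)
Step 4: +2 fires, +2 burnt (F count now 2)
Step 5: +2 fires, +2 burnt (F count now 2)
Step 6: +1 fires, +2 burnt (F count now 1)
Step 7: +0 fires, +1 burnt (F count now 0)
Fire out after step 7
Initially T: 18, now '.': 29
Total burnt (originally-T cells now '.'): 17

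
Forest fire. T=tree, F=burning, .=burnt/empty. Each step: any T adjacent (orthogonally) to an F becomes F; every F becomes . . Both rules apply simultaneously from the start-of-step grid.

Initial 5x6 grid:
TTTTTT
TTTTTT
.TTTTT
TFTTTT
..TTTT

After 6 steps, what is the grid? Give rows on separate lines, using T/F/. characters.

Step 1: 3 trees catch fire, 1 burn out
  TTTTTT
  TTTTTT
  .FTTTT
  F.FTTT
  ..TTTT
Step 2: 4 trees catch fire, 3 burn out
  TTTTTT
  TFTTTT
  ..FTTT
  ...FTT
  ..FTTT
Step 3: 6 trees catch fire, 4 burn out
  TFTTTT
  F.FTTT
  ...FTT
  ....FT
  ...FTT
Step 4: 6 trees catch fire, 6 burn out
  F.FTTT
  ...FTT
  ....FT
  .....F
  ....FT
Step 5: 4 trees catch fire, 6 burn out
  ...FTT
  ....FT
  .....F
  ......
  .....F
Step 6: 2 trees catch fire, 4 burn out
  ....FT
  .....F
  ......
  ......
  ......

....FT
.....F
......
......
......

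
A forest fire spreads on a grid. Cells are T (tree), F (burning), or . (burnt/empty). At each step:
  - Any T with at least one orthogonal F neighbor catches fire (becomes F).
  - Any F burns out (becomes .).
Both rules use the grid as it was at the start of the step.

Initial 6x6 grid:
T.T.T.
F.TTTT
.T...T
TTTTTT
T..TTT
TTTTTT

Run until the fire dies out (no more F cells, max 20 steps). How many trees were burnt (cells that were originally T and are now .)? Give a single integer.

Step 1: +1 fires, +1 burnt (F count now 1)
Step 2: +0 fires, +1 burnt (F count now 0)
Fire out after step 2
Initially T: 25, now '.': 12
Total burnt (originally-T cells now '.'): 1

Answer: 1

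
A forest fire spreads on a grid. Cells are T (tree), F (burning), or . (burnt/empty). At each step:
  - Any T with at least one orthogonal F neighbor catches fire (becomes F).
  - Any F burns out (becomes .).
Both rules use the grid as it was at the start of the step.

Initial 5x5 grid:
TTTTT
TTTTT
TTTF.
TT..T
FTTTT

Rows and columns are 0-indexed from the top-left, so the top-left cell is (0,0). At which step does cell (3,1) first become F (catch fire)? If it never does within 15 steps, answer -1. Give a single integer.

Step 1: cell (3,1)='T' (+4 fires, +2 burnt)
Step 2: cell (3,1)='F' (+7 fires, +4 burnt)
  -> target ignites at step 2
Step 3: cell (3,1)='.' (+5 fires, +7 burnt)
Step 4: cell (3,1)='.' (+3 fires, +5 burnt)
Step 5: cell (3,1)='.' (+1 fires, +3 burnt)
Step 6: cell (3,1)='.' (+0 fires, +1 burnt)
  fire out at step 6

2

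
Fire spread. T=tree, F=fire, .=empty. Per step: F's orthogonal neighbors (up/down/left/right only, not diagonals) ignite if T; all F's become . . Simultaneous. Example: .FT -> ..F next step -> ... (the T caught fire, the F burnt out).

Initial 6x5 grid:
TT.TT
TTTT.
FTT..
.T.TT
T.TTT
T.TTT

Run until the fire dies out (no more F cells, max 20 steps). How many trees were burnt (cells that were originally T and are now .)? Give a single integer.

Answer: 11

Derivation:
Step 1: +2 fires, +1 burnt (F count now 2)
Step 2: +4 fires, +2 burnt (F count now 4)
Step 3: +2 fires, +4 burnt (F count now 2)
Step 4: +1 fires, +2 burnt (F count now 1)
Step 5: +1 fires, +1 burnt (F count now 1)
Step 6: +1 fires, +1 burnt (F count now 1)
Step 7: +0 fires, +1 burnt (F count now 0)
Fire out after step 7
Initially T: 21, now '.': 20
Total burnt (originally-T cells now '.'): 11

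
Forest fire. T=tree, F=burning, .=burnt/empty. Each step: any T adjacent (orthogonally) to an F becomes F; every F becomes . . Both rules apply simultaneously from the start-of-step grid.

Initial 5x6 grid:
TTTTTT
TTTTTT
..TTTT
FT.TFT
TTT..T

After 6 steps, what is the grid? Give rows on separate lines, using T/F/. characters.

Step 1: 5 trees catch fire, 2 burn out
  TTTTTT
  TTTTTT
  ..TTFT
  .F.F.F
  FTT..T
Step 2: 5 trees catch fire, 5 burn out
  TTTTTT
  TTTTFT
  ..TF.F
  ......
  .FT..F
Step 3: 5 trees catch fire, 5 burn out
  TTTTFT
  TTTF.F
  ..F...
  ......
  ..F...
Step 4: 3 trees catch fire, 5 burn out
  TTTF.F
  TTF...
  ......
  ......
  ......
Step 5: 2 trees catch fire, 3 burn out
  TTF...
  TF....
  ......
  ......
  ......
Step 6: 2 trees catch fire, 2 burn out
  TF....
  F.....
  ......
  ......
  ......

TF....
F.....
......
......
......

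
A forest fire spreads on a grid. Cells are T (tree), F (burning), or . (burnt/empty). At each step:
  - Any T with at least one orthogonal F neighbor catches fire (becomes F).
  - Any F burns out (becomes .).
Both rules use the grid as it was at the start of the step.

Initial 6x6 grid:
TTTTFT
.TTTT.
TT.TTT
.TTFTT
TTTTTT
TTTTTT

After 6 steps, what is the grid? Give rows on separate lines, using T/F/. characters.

Step 1: 7 trees catch fire, 2 burn out
  TTTF.F
  .TTTF.
  TT.FTT
  .TF.FT
  TTTFTT
  TTTTTT
Step 2: 8 trees catch fire, 7 burn out
  TTF...
  .TTF..
  TT..FT
  .F...F
  TTF.FT
  TTTFTT
Step 3: 8 trees catch fire, 8 burn out
  TF....
  .TF...
  TF...F
  ......
  TF...F
  TTF.FT
Step 4: 6 trees catch fire, 8 burn out
  F.....
  .F....
  F.....
  ......
  F.....
  TF...F
Step 5: 1 trees catch fire, 6 burn out
  ......
  ......
  ......
  ......
  ......
  F.....
Step 6: 0 trees catch fire, 1 burn out
  ......
  ......
  ......
  ......
  ......
  ......

......
......
......
......
......
......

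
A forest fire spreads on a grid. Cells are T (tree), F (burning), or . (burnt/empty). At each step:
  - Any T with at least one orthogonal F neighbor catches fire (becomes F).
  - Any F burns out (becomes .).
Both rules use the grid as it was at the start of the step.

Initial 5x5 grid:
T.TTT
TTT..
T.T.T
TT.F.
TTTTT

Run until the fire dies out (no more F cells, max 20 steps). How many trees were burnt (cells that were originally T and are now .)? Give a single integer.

Answer: 16

Derivation:
Step 1: +1 fires, +1 burnt (F count now 1)
Step 2: +2 fires, +1 burnt (F count now 2)
Step 3: +1 fires, +2 burnt (F count now 1)
Step 4: +2 fires, +1 burnt (F count now 2)
Step 5: +1 fires, +2 burnt (F count now 1)
Step 6: +1 fires, +1 burnt (F count now 1)
Step 7: +1 fires, +1 burnt (F count now 1)
Step 8: +2 fires, +1 burnt (F count now 2)
Step 9: +1 fires, +2 burnt (F count now 1)
Step 10: +2 fires, +1 burnt (F count now 2)
Step 11: +1 fires, +2 burnt (F count now 1)
Step 12: +1 fires, +1 burnt (F count now 1)
Step 13: +0 fires, +1 burnt (F count now 0)
Fire out after step 13
Initially T: 17, now '.': 24
Total burnt (originally-T cells now '.'): 16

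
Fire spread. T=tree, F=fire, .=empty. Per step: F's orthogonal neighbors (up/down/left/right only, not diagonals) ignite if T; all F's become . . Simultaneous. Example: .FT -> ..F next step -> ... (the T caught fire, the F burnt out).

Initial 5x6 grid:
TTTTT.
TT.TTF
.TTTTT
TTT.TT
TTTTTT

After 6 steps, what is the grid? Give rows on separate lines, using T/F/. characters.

Step 1: 2 trees catch fire, 1 burn out
  TTTTT.
  TT.TF.
  .TTTTF
  TTT.TT
  TTTTTT
Step 2: 4 trees catch fire, 2 burn out
  TTTTF.
  TT.F..
  .TTTF.
  TTT.TF
  TTTTTT
Step 3: 4 trees catch fire, 4 burn out
  TTTF..
  TT....
  .TTF..
  TTT.F.
  TTTTTF
Step 4: 3 trees catch fire, 4 burn out
  TTF...
  TT....
  .TF...
  TTT...
  TTTTF.
Step 5: 4 trees catch fire, 3 burn out
  TF....
  TT....
  .F....
  TTF...
  TTTF..
Step 6: 4 trees catch fire, 4 burn out
  F.....
  TF....
  ......
  TF....
  TTF...

F.....
TF....
......
TF....
TTF...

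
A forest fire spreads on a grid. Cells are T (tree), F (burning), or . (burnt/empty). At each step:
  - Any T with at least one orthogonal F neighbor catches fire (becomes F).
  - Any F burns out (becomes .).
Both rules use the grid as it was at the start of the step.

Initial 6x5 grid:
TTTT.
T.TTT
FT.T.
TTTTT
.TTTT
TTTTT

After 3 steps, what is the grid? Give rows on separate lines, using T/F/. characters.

Step 1: 3 trees catch fire, 1 burn out
  TTTT.
  F.TTT
  .F.T.
  FTTTT
  .TTTT
  TTTTT
Step 2: 2 trees catch fire, 3 burn out
  FTTT.
  ..TTT
  ...T.
  .FTTT
  .TTTT
  TTTTT
Step 3: 3 trees catch fire, 2 burn out
  .FTT.
  ..TTT
  ...T.
  ..FTT
  .FTTT
  TTTTT

.FTT.
..TTT
...T.
..FTT
.FTTT
TTTTT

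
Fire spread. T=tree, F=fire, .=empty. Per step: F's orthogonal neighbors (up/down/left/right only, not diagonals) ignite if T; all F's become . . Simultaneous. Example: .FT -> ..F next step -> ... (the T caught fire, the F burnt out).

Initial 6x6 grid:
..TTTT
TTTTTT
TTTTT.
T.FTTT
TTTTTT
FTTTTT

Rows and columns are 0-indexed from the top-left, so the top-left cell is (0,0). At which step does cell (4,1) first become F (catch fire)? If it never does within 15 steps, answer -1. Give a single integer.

Step 1: cell (4,1)='T' (+5 fires, +2 burnt)
Step 2: cell (4,1)='F' (+8 fires, +5 burnt)
  -> target ignites at step 2
Step 3: cell (4,1)='.' (+8 fires, +8 burnt)
Step 4: cell (4,1)='.' (+5 fires, +8 burnt)
Step 5: cell (4,1)='.' (+3 fires, +5 burnt)
Step 6: cell (4,1)='.' (+1 fires, +3 burnt)
Step 7: cell (4,1)='.' (+0 fires, +1 burnt)
  fire out at step 7

2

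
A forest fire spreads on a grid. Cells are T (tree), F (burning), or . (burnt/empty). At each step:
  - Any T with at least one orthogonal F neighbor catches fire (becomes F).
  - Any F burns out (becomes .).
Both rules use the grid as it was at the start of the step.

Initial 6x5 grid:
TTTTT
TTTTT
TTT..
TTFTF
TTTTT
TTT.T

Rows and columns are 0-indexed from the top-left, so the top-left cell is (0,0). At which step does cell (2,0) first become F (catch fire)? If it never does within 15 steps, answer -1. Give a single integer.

Step 1: cell (2,0)='T' (+5 fires, +2 burnt)
Step 2: cell (2,0)='T' (+7 fires, +5 burnt)
Step 3: cell (2,0)='F' (+6 fires, +7 burnt)
  -> target ignites at step 3
Step 4: cell (2,0)='.' (+5 fires, +6 burnt)
Step 5: cell (2,0)='.' (+2 fires, +5 burnt)
Step 6: cell (2,0)='.' (+0 fires, +2 burnt)
  fire out at step 6

3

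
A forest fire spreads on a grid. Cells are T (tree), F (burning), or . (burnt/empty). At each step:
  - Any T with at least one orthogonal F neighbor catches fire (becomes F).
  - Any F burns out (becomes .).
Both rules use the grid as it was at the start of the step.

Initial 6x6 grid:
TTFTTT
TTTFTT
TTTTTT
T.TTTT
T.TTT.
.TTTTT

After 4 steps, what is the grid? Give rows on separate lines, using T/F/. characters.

Step 1: 5 trees catch fire, 2 burn out
  TF.FTT
  TTF.FT
  TTTFTT
  T.TTTT
  T.TTT.
  .TTTTT
Step 2: 7 trees catch fire, 5 burn out
  F...FT
  TF...F
  TTF.FT
  T.TFTT
  T.TTT.
  .TTTTT
Step 3: 7 trees catch fire, 7 burn out
  .....F
  F.....
  TF...F
  T.F.FT
  T.TFT.
  .TTTTT
Step 4: 5 trees catch fire, 7 burn out
  ......
  ......
  F.....
  T....F
  T.F.F.
  .TTFTT

......
......
F.....
T....F
T.F.F.
.TTFTT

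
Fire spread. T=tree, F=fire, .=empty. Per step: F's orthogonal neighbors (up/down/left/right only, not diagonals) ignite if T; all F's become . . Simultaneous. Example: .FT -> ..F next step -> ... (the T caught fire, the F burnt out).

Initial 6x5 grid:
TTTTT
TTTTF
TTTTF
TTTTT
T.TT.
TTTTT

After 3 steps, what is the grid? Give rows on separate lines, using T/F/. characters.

Step 1: 4 trees catch fire, 2 burn out
  TTTTF
  TTTF.
  TTTF.
  TTTTF
  T.TT.
  TTTTT
Step 2: 4 trees catch fire, 4 burn out
  TTTF.
  TTF..
  TTF..
  TTTF.
  T.TT.
  TTTTT
Step 3: 5 trees catch fire, 4 burn out
  TTF..
  TF...
  TF...
  TTF..
  T.TF.
  TTTTT

TTF..
TF...
TF...
TTF..
T.TF.
TTTTT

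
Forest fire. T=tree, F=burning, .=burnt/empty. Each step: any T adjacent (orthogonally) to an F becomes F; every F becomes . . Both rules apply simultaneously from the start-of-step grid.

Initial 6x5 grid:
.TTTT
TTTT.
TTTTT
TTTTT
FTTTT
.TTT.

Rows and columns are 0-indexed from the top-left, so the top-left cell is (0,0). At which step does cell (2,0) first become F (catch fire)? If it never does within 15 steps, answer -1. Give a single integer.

Step 1: cell (2,0)='T' (+2 fires, +1 burnt)
Step 2: cell (2,0)='F' (+4 fires, +2 burnt)
  -> target ignites at step 2
Step 3: cell (2,0)='.' (+5 fires, +4 burnt)
Step 4: cell (2,0)='.' (+5 fires, +5 burnt)
Step 5: cell (2,0)='.' (+4 fires, +5 burnt)
Step 6: cell (2,0)='.' (+3 fires, +4 burnt)
Step 7: cell (2,0)='.' (+1 fires, +3 burnt)
Step 8: cell (2,0)='.' (+1 fires, +1 burnt)
Step 9: cell (2,0)='.' (+0 fires, +1 burnt)
  fire out at step 9

2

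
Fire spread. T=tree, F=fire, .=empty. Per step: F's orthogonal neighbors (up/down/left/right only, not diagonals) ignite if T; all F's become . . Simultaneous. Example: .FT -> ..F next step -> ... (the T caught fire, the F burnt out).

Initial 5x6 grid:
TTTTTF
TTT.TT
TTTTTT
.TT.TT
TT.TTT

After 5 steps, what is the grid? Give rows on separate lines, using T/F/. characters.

Step 1: 2 trees catch fire, 1 burn out
  TTTTF.
  TTT.TF
  TTTTTT
  .TT.TT
  TT.TTT
Step 2: 3 trees catch fire, 2 burn out
  TTTF..
  TTT.F.
  TTTTTF
  .TT.TT
  TT.TTT
Step 3: 3 trees catch fire, 3 burn out
  TTF...
  TTT...
  TTTTF.
  .TT.TF
  TT.TTT
Step 4: 5 trees catch fire, 3 burn out
  TF....
  TTF...
  TTTF..
  .TT.F.
  TT.TTF
Step 5: 4 trees catch fire, 5 burn out
  F.....
  TF....
  TTF...
  .TT...
  TT.TF.

F.....
TF....
TTF...
.TT...
TT.TF.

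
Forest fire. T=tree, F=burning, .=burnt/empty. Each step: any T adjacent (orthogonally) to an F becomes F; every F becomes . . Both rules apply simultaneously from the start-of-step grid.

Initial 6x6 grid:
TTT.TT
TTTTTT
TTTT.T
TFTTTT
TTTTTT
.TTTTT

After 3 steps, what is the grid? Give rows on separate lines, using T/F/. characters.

Step 1: 4 trees catch fire, 1 burn out
  TTT.TT
  TTTTTT
  TFTT.T
  F.FTTT
  TFTTTT
  .TTTTT
Step 2: 7 trees catch fire, 4 burn out
  TTT.TT
  TFTTTT
  F.FT.T
  ...FTT
  F.FTTT
  .FTTTT
Step 3: 7 trees catch fire, 7 burn out
  TFT.TT
  F.FTTT
  ...F.T
  ....FT
  ...FTT
  ..FTTT

TFT.TT
F.FTTT
...F.T
....FT
...FTT
..FTTT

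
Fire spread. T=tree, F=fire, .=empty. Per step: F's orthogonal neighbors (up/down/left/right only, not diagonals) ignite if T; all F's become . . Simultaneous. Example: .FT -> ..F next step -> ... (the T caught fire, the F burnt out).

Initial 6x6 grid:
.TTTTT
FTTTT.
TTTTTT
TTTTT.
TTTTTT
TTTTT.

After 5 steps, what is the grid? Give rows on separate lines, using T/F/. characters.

Step 1: 2 trees catch fire, 1 burn out
  .TTTTT
  .FTTT.
  FTTTTT
  TTTTT.
  TTTTTT
  TTTTT.
Step 2: 4 trees catch fire, 2 burn out
  .FTTTT
  ..FTT.
  .FTTTT
  FTTTT.
  TTTTTT
  TTTTT.
Step 3: 5 trees catch fire, 4 burn out
  ..FTTT
  ...FT.
  ..FTTT
  .FTTT.
  FTTTTT
  TTTTT.
Step 4: 6 trees catch fire, 5 burn out
  ...FTT
  ....F.
  ...FTT
  ..FTT.
  .FTTTT
  FTTTT.
Step 5: 5 trees catch fire, 6 burn out
  ....FT
  ......
  ....FT
  ...FT.
  ..FTTT
  .FTTT.

....FT
......
....FT
...FT.
..FTTT
.FTTT.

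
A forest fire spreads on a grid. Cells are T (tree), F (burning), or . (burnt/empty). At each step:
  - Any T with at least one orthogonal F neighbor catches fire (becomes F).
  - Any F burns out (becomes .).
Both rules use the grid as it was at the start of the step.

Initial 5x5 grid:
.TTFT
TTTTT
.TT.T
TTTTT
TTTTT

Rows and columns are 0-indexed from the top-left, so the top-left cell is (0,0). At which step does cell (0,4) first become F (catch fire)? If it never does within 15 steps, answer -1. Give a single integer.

Step 1: cell (0,4)='F' (+3 fires, +1 burnt)
  -> target ignites at step 1
Step 2: cell (0,4)='.' (+3 fires, +3 burnt)
Step 3: cell (0,4)='.' (+3 fires, +3 burnt)
Step 4: cell (0,4)='.' (+4 fires, +3 burnt)
Step 5: cell (0,4)='.' (+4 fires, +4 burnt)
Step 6: cell (0,4)='.' (+3 fires, +4 burnt)
Step 7: cell (0,4)='.' (+1 fires, +3 burnt)
Step 8: cell (0,4)='.' (+0 fires, +1 burnt)
  fire out at step 8

1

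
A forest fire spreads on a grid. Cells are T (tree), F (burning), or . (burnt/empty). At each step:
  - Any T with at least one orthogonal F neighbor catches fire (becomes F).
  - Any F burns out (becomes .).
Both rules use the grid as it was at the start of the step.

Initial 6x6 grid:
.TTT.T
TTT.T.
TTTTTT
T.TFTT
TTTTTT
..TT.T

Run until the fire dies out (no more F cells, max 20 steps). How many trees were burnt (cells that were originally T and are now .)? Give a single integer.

Answer: 26

Derivation:
Step 1: +4 fires, +1 burnt (F count now 4)
Step 2: +6 fires, +4 burnt (F count now 6)
Step 3: +7 fires, +6 burnt (F count now 7)
Step 4: +5 fires, +7 burnt (F count now 5)
Step 5: +4 fires, +5 burnt (F count now 4)
Step 6: +0 fires, +4 burnt (F count now 0)
Fire out after step 6
Initially T: 27, now '.': 35
Total burnt (originally-T cells now '.'): 26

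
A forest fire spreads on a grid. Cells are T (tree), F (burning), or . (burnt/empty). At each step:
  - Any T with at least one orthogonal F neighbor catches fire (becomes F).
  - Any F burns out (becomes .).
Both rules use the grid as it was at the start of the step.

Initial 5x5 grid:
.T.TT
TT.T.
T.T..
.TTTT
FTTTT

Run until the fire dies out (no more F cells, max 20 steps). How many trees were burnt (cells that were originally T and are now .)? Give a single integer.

Answer: 9

Derivation:
Step 1: +1 fires, +1 burnt (F count now 1)
Step 2: +2 fires, +1 burnt (F count now 2)
Step 3: +2 fires, +2 burnt (F count now 2)
Step 4: +3 fires, +2 burnt (F count now 3)
Step 5: +1 fires, +3 burnt (F count now 1)
Step 6: +0 fires, +1 burnt (F count now 0)
Fire out after step 6
Initially T: 16, now '.': 18
Total burnt (originally-T cells now '.'): 9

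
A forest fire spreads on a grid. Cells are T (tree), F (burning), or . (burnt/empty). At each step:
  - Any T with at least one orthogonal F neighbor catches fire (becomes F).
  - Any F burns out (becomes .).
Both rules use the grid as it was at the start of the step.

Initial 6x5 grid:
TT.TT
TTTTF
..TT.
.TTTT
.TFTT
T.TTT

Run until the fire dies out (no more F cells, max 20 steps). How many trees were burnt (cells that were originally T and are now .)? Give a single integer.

Step 1: +6 fires, +2 burnt (F count now 6)
Step 2: +8 fires, +6 burnt (F count now 8)
Step 3: +3 fires, +8 burnt (F count now 3)
Step 4: +2 fires, +3 burnt (F count now 2)
Step 5: +1 fires, +2 burnt (F count now 1)
Step 6: +0 fires, +1 burnt (F count now 0)
Fire out after step 6
Initially T: 21, now '.': 29
Total burnt (originally-T cells now '.'): 20

Answer: 20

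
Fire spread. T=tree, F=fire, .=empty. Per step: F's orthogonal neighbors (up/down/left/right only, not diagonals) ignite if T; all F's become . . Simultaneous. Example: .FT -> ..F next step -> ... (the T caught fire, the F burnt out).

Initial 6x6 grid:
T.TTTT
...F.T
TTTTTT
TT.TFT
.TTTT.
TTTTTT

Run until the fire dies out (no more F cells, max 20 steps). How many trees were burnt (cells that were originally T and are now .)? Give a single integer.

Step 1: +6 fires, +2 burnt (F count now 6)
Step 2: +6 fires, +6 burnt (F count now 6)
Step 3: +6 fires, +6 burnt (F count now 6)
Step 4: +4 fires, +6 burnt (F count now 4)
Step 5: +2 fires, +4 burnt (F count now 2)
Step 6: +1 fires, +2 burnt (F count now 1)
Step 7: +0 fires, +1 burnt (F count now 0)
Fire out after step 7
Initially T: 26, now '.': 35
Total burnt (originally-T cells now '.'): 25

Answer: 25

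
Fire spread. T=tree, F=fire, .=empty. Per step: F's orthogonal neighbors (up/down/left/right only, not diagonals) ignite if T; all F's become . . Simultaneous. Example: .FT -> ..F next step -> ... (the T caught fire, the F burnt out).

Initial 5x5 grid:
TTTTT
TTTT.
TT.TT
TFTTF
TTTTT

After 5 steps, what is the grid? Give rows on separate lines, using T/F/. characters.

Step 1: 7 trees catch fire, 2 burn out
  TTTTT
  TTTT.
  TF.TF
  F.FF.
  TFTTF
Step 2: 6 trees catch fire, 7 burn out
  TTTTT
  TFTT.
  F..F.
  .....
  F.FF.
Step 3: 4 trees catch fire, 6 burn out
  TFTTT
  F.FF.
  .....
  .....
  .....
Step 4: 3 trees catch fire, 4 burn out
  F.FFT
  .....
  .....
  .....
  .....
Step 5: 1 trees catch fire, 3 burn out
  ....F
  .....
  .....
  .....
  .....

....F
.....
.....
.....
.....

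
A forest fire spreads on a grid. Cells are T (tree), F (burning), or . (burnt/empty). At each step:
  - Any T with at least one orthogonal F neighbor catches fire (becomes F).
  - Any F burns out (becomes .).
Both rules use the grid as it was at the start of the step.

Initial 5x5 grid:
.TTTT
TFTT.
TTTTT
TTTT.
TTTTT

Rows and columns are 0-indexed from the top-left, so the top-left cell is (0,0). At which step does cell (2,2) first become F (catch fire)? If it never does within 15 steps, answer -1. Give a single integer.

Step 1: cell (2,2)='T' (+4 fires, +1 burnt)
Step 2: cell (2,2)='F' (+5 fires, +4 burnt)
  -> target ignites at step 2
Step 3: cell (2,2)='.' (+5 fires, +5 burnt)
Step 4: cell (2,2)='.' (+5 fires, +5 burnt)
Step 5: cell (2,2)='.' (+1 fires, +5 burnt)
Step 6: cell (2,2)='.' (+1 fires, +1 burnt)
Step 7: cell (2,2)='.' (+0 fires, +1 burnt)
  fire out at step 7

2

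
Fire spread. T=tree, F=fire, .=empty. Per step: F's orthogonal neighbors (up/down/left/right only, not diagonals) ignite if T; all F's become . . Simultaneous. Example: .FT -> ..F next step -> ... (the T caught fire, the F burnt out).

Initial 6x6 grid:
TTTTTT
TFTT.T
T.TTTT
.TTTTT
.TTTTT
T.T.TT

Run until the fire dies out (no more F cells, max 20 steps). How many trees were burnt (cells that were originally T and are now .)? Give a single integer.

Answer: 28

Derivation:
Step 1: +3 fires, +1 burnt (F count now 3)
Step 2: +5 fires, +3 burnt (F count now 5)
Step 3: +3 fires, +5 burnt (F count now 3)
Step 4: +5 fires, +3 burnt (F count now 5)
Step 5: +6 fires, +5 burnt (F count now 6)
Step 6: +3 fires, +6 burnt (F count now 3)
Step 7: +2 fires, +3 burnt (F count now 2)
Step 8: +1 fires, +2 burnt (F count now 1)
Step 9: +0 fires, +1 burnt (F count now 0)
Fire out after step 9
Initially T: 29, now '.': 35
Total burnt (originally-T cells now '.'): 28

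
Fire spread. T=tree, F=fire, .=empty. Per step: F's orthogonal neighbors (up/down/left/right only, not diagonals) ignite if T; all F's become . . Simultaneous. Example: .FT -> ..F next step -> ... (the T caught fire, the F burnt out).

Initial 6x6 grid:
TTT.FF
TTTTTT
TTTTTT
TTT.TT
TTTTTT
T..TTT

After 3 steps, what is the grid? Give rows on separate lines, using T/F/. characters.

Step 1: 2 trees catch fire, 2 burn out
  TTT...
  TTTTFF
  TTTTTT
  TTT.TT
  TTTTTT
  T..TTT
Step 2: 3 trees catch fire, 2 burn out
  TTT...
  TTTF..
  TTTTFF
  TTT.TT
  TTTTTT
  T..TTT
Step 3: 4 trees catch fire, 3 burn out
  TTT...
  TTF...
  TTTF..
  TTT.FF
  TTTTTT
  T..TTT

TTT...
TTF...
TTTF..
TTT.FF
TTTTTT
T..TTT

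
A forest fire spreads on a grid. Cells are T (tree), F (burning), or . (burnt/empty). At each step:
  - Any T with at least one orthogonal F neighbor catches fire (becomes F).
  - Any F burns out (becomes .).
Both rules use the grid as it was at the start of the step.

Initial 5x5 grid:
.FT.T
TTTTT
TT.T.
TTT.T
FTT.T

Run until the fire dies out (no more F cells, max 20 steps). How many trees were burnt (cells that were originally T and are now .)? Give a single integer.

Step 1: +4 fires, +2 burnt (F count now 4)
Step 2: +6 fires, +4 burnt (F count now 6)
Step 3: +2 fires, +6 burnt (F count now 2)
Step 4: +2 fires, +2 burnt (F count now 2)
Step 5: +1 fires, +2 burnt (F count now 1)
Step 6: +0 fires, +1 burnt (F count now 0)
Fire out after step 6
Initially T: 17, now '.': 23
Total burnt (originally-T cells now '.'): 15

Answer: 15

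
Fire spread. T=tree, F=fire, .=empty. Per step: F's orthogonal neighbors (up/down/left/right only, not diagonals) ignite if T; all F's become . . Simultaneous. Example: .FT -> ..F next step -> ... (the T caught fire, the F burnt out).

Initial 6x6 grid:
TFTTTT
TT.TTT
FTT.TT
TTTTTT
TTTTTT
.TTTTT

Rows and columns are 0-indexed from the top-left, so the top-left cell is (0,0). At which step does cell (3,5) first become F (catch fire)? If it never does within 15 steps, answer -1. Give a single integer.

Step 1: cell (3,5)='T' (+6 fires, +2 burnt)
Step 2: cell (3,5)='T' (+4 fires, +6 burnt)
Step 3: cell (3,5)='T' (+4 fires, +4 burnt)
Step 4: cell (3,5)='T' (+5 fires, +4 burnt)
Step 5: cell (3,5)='T' (+5 fires, +5 burnt)
Step 6: cell (3,5)='F' (+4 fires, +5 burnt)
  -> target ignites at step 6
Step 7: cell (3,5)='.' (+2 fires, +4 burnt)
Step 8: cell (3,5)='.' (+1 fires, +2 burnt)
Step 9: cell (3,5)='.' (+0 fires, +1 burnt)
  fire out at step 9

6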